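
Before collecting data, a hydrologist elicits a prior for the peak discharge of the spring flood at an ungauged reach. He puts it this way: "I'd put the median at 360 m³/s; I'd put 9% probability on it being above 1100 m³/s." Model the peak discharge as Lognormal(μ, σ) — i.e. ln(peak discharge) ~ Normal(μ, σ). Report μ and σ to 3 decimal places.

μ ≈ 5.886, σ ≈ 0.833

If T ~ Lognormal(μ,σ) then ln T ~ Normal(μ,σ), so the p-quantile of ln T is μ + z_p·σ.
ln(360) = 5.886 and ln(1100) = 7.003; z_{0.5} = 0, z_{0.91} = 1.341.
σ = (7.003 − 5.886)/(1.341 − (0)) = 0.833.
μ = 5.886 − (0)·0.833 = 5.886.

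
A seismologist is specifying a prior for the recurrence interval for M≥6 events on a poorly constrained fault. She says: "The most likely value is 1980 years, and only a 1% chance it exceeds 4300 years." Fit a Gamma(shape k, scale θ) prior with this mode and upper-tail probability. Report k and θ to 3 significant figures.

Gamma(k,θ) with k>1 has mode (k−1)θ, so θ = 1980/(k−1).
Need P(X < 4300) = 0.99 with θ tied to k this way. Start at k = 2, θ = 1980: P(X<4300) ≈ 0.638.
Too low — raise k to concentrate. Iterating converges to k ≈ 9.04.
Then θ = 1980/(9.04−1) ≈ 246.

k ≈ 9.04, θ ≈ 246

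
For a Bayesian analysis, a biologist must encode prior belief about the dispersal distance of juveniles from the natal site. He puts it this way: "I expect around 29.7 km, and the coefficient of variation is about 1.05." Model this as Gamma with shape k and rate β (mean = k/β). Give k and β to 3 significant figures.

For Gamma(k, rate β): mean = k/β, variance = k/β², so CV = 1/√k.
CV = 1.05, hence k = 1/CV² = 0.907.
Then β = k/mean = 0.907/29.7 = 0.0305.

k ≈ 0.907, β ≈ 0.0305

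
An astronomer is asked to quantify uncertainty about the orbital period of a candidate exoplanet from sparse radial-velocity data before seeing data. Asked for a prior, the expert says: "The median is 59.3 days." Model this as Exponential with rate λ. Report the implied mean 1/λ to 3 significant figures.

Exponential median = ln 2 / λ, so λ = ln 2 / 59.3 = 0.0117.
Mean = 1/λ = 85.6 days.

mean ≈ 85.6 days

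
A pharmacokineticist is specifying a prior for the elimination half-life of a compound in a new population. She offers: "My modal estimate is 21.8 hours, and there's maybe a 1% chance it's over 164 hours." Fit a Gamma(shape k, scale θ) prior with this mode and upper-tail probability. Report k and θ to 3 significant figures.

Gamma(k,θ) with k>1 has mode (k−1)θ, so θ = 21.8/(k−1).
Need P(X < 164) = 0.99 with θ tied to k this way. Start at k = 2, θ = 21.8: P(X<164) ≈ 0.995.
Too high — lower k to spread out. Iterating converges to k ≈ 1.84.
Then θ = 21.8/(1.84−1) ≈ 25.9.

k ≈ 1.84, θ ≈ 25.9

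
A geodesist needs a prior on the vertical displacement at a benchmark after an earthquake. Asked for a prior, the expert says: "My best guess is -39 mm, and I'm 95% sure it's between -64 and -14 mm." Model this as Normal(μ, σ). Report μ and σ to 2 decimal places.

A symmetric 95% interval runs μ ± z·σ with z = 1.96.
Half-width = 25, so σ = 25/1.96 = 12.76.
μ is the stated best guess, -39.00.

μ = -39.00, σ = 12.76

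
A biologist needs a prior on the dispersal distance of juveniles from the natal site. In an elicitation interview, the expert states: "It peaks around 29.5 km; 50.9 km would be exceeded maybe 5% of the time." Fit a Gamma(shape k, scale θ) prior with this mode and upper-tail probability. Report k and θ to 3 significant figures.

k ≈ 10.4, θ ≈ 3.15

Gamma(k,θ) with k>1 has mode (k−1)θ, so θ = 29.5/(k−1).
Need P(X < 50.9) = 0.95 with θ tied to k this way. Start at k = 2, θ = 29.5: P(X<50.9) ≈ 0.515.
Too low — raise k to concentrate. Iterating converges to k ≈ 10.4.
Then θ = 29.5/(10.4−1) ≈ 3.15.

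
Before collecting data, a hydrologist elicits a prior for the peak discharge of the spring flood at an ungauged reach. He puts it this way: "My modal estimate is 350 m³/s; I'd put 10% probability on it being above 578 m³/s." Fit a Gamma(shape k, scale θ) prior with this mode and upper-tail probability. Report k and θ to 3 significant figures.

k ≈ 8.5, θ ≈ 46.7

Gamma(k,θ) with k>1 has mode (k−1)θ, so θ = 350/(k−1).
Need P(X < 578) = 0.9 with θ tied to k this way. Start at k = 2, θ = 350: P(X<578) ≈ 0.492.
Too low — raise k to concentrate. Iterating converges to k ≈ 8.5.
Then θ = 350/(8.5−1) ≈ 46.7.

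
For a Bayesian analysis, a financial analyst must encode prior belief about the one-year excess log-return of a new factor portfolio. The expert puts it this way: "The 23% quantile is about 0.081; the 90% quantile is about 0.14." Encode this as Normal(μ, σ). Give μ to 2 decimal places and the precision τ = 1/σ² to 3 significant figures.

μ = 0.10, τ = 1170

For Normal(μ,σ), the p-quantile is μ + z_p·σ. Here z_{0.23} = -0.7388, z_{0.9} = 1.282.
So 0.081 = μ − 0.7388σ and 0.14 = μ + 1.282σ.
Subtracting: σ = (0.14 − 0.081)/(1.282 − (-0.7388)) = 0.03.
Then μ = 0.081 − (-0.7388)·0.03 = 0.10.
Precision τ = 1/σ² = 1/0.0292² = 1170.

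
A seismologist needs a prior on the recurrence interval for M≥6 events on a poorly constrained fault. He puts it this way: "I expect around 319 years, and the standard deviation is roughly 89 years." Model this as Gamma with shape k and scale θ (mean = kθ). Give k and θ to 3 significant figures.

k ≈ 12.8, θ ≈ 24.8

For Gamma(k, scale θ): mean = kθ, variance = kθ², so CV = 1/√k.
CV = SD/mean = 89/319 = 0.279, hence k = 1/CV² = 12.8.
Then θ = mean/k = 319/12.8 = 24.8.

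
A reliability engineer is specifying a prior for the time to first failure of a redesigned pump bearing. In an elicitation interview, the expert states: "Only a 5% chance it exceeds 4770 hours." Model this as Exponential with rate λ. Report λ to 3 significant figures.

λ ≈ 0.000628

P(T > 4770.0) = e^(−λ·4770.0) = 0.05, so λ = −ln(0.05)/4770.0 = 0.000628.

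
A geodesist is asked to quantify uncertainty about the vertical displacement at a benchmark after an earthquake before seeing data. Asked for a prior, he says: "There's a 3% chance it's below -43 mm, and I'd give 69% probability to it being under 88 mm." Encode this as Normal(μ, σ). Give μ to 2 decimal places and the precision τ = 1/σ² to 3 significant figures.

For Normal(μ,σ), the p-quantile is μ + z_p·σ. Here z_{0.03} = -1.881, z_{0.69} = 0.4959.
So -43 = μ − 1.881σ and 88 = μ + 0.4959σ.
Subtracting: σ = (88 − -43)/(0.4959 − (-1.881)) = 55.12.
Then μ = -43 − (-1.881)·55.12 = 60.67.
Precision τ = 1/σ² = 1/55.12² = 0.000329.

μ = 60.67, τ = 0.000329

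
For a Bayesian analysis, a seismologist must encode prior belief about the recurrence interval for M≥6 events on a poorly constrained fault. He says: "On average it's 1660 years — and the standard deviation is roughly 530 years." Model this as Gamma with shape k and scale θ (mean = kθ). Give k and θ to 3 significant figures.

For Gamma(k, scale θ): mean = kθ, variance = kθ², so CV = 1/√k.
CV = SD/mean = 530/1660 = 0.3193, hence k = 1/CV² = 9.81.
Then θ = mean/k = 1660/9.81 = 169.

k ≈ 9.81, θ ≈ 169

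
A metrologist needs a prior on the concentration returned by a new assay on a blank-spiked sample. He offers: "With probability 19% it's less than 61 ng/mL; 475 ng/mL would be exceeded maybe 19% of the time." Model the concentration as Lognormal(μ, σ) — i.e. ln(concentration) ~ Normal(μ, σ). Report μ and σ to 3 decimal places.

If T ~ Lognormal(μ,σ) then ln T ~ Normal(μ,σ), so the p-quantile of ln T is μ + z_p·σ.
ln(61) = 4.111 and ln(475) = 6.163; z_{0.19} = -0.8779, z_{0.81} = 0.8779.
σ = (6.163 − 4.111)/(0.8779 − (-0.8779)) = 1.169.
μ = 4.111 − (-0.8779)·1.169 = 5.137.

μ ≈ 5.137, σ ≈ 1.169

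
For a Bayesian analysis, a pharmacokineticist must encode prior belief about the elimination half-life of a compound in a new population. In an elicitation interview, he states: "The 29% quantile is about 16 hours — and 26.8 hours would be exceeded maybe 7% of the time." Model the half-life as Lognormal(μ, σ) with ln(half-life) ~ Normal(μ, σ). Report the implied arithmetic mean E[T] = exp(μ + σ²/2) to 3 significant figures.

E[T] ≈ 19 hours

If T ~ Lognormal(μ,σ) then ln T ~ Normal(μ,σ), so the p-quantile of ln T is μ + z_p·σ.
ln(16) = 2.773 and ln(26.8) = 3.288; z_{0.29} = -0.5534, z_{0.93} = 1.476.
σ = (3.288 − 2.773)/(1.476 − (-0.5534)) = 0.254.
μ = 2.773 − (-0.5534)·0.254 = 2.913.
E[T] = exp(μ + σ²/2) = exp(2.913 + 0.0323) = 19 hours.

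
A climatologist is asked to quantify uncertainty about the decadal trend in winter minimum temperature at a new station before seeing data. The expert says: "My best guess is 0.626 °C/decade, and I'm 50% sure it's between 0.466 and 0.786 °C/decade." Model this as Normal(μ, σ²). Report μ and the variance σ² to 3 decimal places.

μ = 0.626, σ² = 0.056

A symmetric 50% interval runs μ ± z·σ with z = 0.6745.
Half-width = 0.16, so σ = 0.16/0.6745 = 0.2372 and σ² = 0.056.
μ is the stated best guess, 0.626.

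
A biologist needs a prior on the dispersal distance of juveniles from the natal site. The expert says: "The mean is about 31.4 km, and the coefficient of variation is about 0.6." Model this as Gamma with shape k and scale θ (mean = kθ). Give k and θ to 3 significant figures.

For Gamma(k, scale θ): mean = kθ, variance = kθ², so CV = 1/√k.
CV = 0.6, hence k = 1/CV² = 2.78.
Then θ = mean/k = 31.4/2.78 = 11.3.

k ≈ 2.78, θ ≈ 11.3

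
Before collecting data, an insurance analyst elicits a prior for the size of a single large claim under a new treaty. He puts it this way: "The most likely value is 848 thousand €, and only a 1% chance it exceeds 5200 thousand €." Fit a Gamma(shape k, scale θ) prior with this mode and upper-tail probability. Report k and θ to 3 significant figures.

Gamma(k,θ) with k>1 has mode (k−1)θ, so θ = 848/(k−1).
Need P(X < 5200) = 0.99 with θ tied to k this way. Start at k = 2, θ = 848: P(X<5200) ≈ 0.985.
Too low — raise k to concentrate. Iterating converges to k ≈ 2.12.
Then θ = 848/(2.12−1) ≈ 758.

k ≈ 2.12, θ ≈ 758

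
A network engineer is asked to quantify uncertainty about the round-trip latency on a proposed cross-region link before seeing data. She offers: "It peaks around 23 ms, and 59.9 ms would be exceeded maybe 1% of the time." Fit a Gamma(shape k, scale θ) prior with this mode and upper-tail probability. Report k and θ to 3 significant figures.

k ≈ 6.08, θ ≈ 4.53

Gamma(k,θ) with k>1 has mode (k−1)θ, so θ = 23/(k−1).
Need P(X < 59.9) = 0.99 with θ tied to k this way. Start at k = 2, θ = 23: P(X<59.9) ≈ 0.733.
Too low — raise k to concentrate. Iterating converges to k ≈ 6.08.
Then θ = 23/(6.08−1) ≈ 4.53.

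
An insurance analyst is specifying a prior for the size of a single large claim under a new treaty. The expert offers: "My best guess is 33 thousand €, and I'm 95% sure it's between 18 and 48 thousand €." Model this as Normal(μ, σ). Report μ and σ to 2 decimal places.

μ = 33.00, σ = 7.65

A symmetric 95% interval runs μ ± z·σ with z = 1.96.
Half-width = 15, so σ = 15/1.96 = 7.65.
μ is the stated best guess, 33.00.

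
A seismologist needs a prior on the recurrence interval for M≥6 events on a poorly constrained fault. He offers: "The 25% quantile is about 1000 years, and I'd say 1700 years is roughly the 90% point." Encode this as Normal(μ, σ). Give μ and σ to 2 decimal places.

μ = 1241.38, σ = 357.87

For Normal(μ,σ), the p-quantile is μ + z_p·σ. Here z_{0.25} = -0.6745, z_{0.9} = 1.282.
So 1000 = μ − 0.6745σ and 1700 = μ + 1.282σ.
Subtracting: σ = (1700 − 1000)/(1.282 − (-0.6745)) = 357.87.
Then μ = 1000 − (-0.6745)·357.87 = 1241.38.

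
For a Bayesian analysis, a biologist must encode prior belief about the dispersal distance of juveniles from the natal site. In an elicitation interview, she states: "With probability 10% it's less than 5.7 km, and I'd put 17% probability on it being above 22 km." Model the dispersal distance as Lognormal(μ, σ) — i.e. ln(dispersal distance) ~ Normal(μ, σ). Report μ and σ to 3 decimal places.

μ ≈ 2.515, σ ≈ 0.604

If T ~ Lognormal(μ,σ) then ln T ~ Normal(μ,σ), so the p-quantile of ln T is μ + z_p·σ.
ln(5.7) = 1.74 and ln(22) = 3.091; z_{0.1} = -1.282, z_{0.83} = 0.9542.
σ = (3.091 − 1.74)/(0.9542 − (-1.282)) = 0.604.
μ = 1.74 − (-1.282)·0.604 = 2.515.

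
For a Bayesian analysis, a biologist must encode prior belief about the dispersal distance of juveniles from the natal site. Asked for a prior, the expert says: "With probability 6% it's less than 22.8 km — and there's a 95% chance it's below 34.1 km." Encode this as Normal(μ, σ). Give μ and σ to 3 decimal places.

μ = 28.291, σ = 3.532

For Normal(μ,σ), the p-quantile is μ + z_p·σ. Here z_{0.06} = -1.555, z_{0.95} = 1.645.
So 22.8 = μ − 1.555σ and 34.1 = μ + 1.645σ.
Subtracting: σ = (34.1 − 22.8)/(1.645 − (-1.555)) = 3.532.
Then μ = 22.8 − (-1.555)·3.532 = 28.291.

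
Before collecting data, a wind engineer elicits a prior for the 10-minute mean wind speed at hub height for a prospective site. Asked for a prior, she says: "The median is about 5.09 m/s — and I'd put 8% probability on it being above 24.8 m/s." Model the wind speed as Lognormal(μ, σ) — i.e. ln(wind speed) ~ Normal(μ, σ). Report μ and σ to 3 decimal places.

If T ~ Lognormal(μ,σ) then ln T ~ Normal(μ,σ), so the p-quantile of ln T is μ + z_p·σ.
ln(5.09) = 1.627 and ln(24.8) = 3.211; z_{0.5} = 0, z_{0.92} = 1.405.
σ = (3.211 − 1.627)/(1.405 − (0)) = 1.127.
μ = 1.627 − (0)·1.127 = 1.627.

μ ≈ 1.627, σ ≈ 1.127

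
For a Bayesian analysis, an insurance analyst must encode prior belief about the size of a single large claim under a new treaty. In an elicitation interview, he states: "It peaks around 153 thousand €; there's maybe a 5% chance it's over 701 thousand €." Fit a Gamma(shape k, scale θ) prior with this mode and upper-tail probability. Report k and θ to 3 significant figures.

Gamma(k,θ) with k>1 has mode (k−1)θ, so θ = 153/(k−1).
Need P(X < 701) = 0.95 with θ tied to k this way. Start at k = 2, θ = 153: P(X<701) ≈ 0.943.
Too low — raise k to concentrate. Iterating converges to k ≈ 2.05.
Then θ = 153/(2.05−1) ≈ 145.

k ≈ 2.05, θ ≈ 145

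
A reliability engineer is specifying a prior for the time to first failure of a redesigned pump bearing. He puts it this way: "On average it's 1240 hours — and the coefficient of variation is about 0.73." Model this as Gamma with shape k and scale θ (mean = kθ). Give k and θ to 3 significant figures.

k ≈ 1.88, θ ≈ 661

For Gamma(k, scale θ): mean = kθ, variance = kθ², so CV = 1/√k.
CV = 0.73, hence k = 1/CV² = 1.88.
Then θ = mean/k = 1240/1.88 = 661.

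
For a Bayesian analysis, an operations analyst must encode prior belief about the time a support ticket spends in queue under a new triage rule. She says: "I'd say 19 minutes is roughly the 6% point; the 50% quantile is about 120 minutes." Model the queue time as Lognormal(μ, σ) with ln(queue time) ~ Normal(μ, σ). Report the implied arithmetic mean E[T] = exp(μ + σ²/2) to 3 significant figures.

If T ~ Lognormal(μ,σ) then ln T ~ Normal(μ,σ), so the p-quantile of ln T is μ + z_p·σ.
ln(19) = 2.944 and ln(120) = 4.787; z_{0.06} = -1.555, z_{0.5} = 0.
σ = (4.787 − 2.944)/(0 − (-1.555)) = 1.185.
μ = 2.944 − (-1.555)·1.185 = 4.787.
E[T] = exp(μ + σ²/2) = exp(4.787 + 0.7026) = 242 minutes.

E[T] ≈ 242 minutes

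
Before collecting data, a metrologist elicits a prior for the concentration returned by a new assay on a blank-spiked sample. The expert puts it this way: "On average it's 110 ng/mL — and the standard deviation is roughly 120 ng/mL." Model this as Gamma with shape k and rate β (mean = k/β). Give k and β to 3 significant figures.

k ≈ 0.84, β ≈ 0.00764

For Gamma(k, rate β): mean = k/β, variance = k/β², so CV = 1/√k.
CV = SD/mean = 120/110 = 1.091, hence k = 1/CV² = 0.84.
Then β = k/mean = 0.84/110 = 0.00764.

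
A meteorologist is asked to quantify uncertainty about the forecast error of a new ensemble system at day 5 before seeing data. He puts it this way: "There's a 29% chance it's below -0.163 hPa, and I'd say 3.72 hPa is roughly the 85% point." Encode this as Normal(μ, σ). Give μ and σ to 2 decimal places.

For Normal(μ,σ), the p-quantile is μ + z_p·σ. Here z_{0.29} = -0.5534, z_{0.85} = 1.036.
So -0.163 = μ − 0.5534σ and 3.72 = μ + 1.036σ.
Subtracting: σ = (3.72 − -0.163)/(1.036 − (-0.5534)) = 2.44.
Then μ = -0.163 − (-0.5534)·2.44 = 1.19.

μ = 1.19, σ = 2.44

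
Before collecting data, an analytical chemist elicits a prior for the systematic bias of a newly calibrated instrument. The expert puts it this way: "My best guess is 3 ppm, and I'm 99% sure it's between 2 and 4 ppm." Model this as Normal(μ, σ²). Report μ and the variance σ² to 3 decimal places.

A symmetric 99% interval runs μ ± z·σ with z = 2.576.
Half-width = 1, so σ = 1/2.576 = 0.3882 and σ² = 0.151.
μ is the stated best guess, 3.000.

μ = 3.000, σ² = 0.151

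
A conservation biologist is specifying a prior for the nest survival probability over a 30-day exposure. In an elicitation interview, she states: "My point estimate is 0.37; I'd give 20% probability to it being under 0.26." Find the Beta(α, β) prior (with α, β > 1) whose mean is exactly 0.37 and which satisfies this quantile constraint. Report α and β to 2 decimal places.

α ≈ 5.21, β ≈ 8.87

With mean 0.37 fixed, write α = 0.37s, β = 0.63s where s = α+β.
Need P(θ < 0.26) = 0.2 under Beta(0.37s, 0.63s). Normal approximation: (q−m)/√(m(1−m)/s) ≈ z_{0.2} = -0.842, so s ≈ 0.37·0.63·(-0.842)²/(0.26−0.37)² = 13.6.
At s = 13.6: P(θ<0.26) ≈ 0.204. Adjusting to match 0.2 gives s ≈ 14.08.
So α = 0.37·14.08 ≈ 5.21, β = 0.63·14.08 ≈ 8.87.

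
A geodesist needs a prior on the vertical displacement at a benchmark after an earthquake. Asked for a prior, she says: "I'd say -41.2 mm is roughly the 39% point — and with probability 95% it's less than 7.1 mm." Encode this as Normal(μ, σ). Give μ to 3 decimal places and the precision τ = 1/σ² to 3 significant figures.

μ = -34.189, τ = 0.00159

For Normal(μ,σ), the p-quantile is μ + z_p·σ. Here z_{0.39} = -0.2793, z_{0.95} = 1.645.
So -41.2 = μ − 0.2793σ and 7.1 = μ + 1.645σ.
Subtracting: σ = (7.1 − -41.2)/(1.645 − (-0.2793)) = 25.102.
Then μ = -41.2 − (-0.2793)·25.102 = -34.189.
Precision τ = 1/σ² = 1/25.1² = 0.00159.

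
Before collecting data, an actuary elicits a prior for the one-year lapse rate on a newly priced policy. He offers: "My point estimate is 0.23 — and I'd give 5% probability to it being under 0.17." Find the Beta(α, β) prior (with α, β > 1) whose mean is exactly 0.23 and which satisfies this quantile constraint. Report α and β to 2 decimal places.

α ≈ 27.89, β ≈ 93.36

With mean 0.23 fixed, write α = 0.23s, β = 0.77s where s = α+β.
Need P(θ < 0.17) = 0.05 under Beta(0.23s, 0.77s). Normal approximation: (q−m)/√(m(1−m)/s) ≈ z_{0.05} = -1.64, so s ≈ 0.23·0.77·(-1.64)²/(0.17−0.23)² = 133.1.
At s = 133.1: P(θ<0.17) ≈ 0.042. Adjusting to match 0.05 gives s ≈ 121.25.
So α = 0.23·121.25 ≈ 27.89, β = 0.77·121.25 ≈ 93.36.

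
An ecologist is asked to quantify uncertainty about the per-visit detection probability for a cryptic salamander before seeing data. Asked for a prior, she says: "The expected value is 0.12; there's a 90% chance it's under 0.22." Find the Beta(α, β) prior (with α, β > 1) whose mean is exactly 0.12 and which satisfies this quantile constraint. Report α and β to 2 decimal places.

With mean 0.12 fixed, write α = 0.12s, β = 0.88s where s = α+β.
Need P(θ < 0.22) = 0.9 under Beta(0.12s, 0.88s). Normal approximation: (q−m)/√(m(1−m)/s) ≈ z_{0.9} = 1.28, so s ≈ 0.12·0.88·(1.28)²/(0.22−0.12)² = 17.3.
At s = 17.3: P(θ<0.22) ≈ 0.893. Adjusting to match 0.9 gives s ≈ 18.89.
So α = 0.12·18.89 ≈ 2.27, β = 0.88·18.89 ≈ 16.62.

α ≈ 2.27, β ≈ 16.62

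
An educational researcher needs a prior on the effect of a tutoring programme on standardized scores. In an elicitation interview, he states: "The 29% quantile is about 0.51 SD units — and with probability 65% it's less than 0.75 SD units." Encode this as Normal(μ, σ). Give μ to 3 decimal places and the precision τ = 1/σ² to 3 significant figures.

For Normal(μ,σ), the p-quantile is μ + z_p·σ. Here z_{0.29} = -0.5534, z_{0.65} = 0.3853.
So 0.51 = μ − 0.5534σ and 0.75 = μ + 0.3853σ.
Subtracting: σ = (0.75 − 0.51)/(0.3853 − (-0.5534)) = 0.256.
Then μ = 0.51 − (-0.5534)·0.256 = 0.651.
Precision τ = 1/σ² = 1/0.2557² = 15.3.

μ = 0.651, τ = 15.3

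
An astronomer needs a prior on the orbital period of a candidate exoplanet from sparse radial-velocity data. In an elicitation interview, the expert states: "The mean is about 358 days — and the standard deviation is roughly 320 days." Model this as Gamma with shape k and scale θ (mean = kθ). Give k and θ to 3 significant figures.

k ≈ 1.25, θ ≈ 286

For Gamma(k, scale θ): mean = kθ, variance = kθ², so CV = 1/√k.
CV = SD/mean = 320/358 = 0.8939, hence k = 1/CV² = 1.25.
Then θ = mean/k = 358/1.25 = 286.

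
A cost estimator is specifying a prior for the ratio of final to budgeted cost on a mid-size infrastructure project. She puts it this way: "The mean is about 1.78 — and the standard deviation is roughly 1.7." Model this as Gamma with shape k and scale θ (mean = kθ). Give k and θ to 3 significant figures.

For Gamma(k, scale θ): mean = kθ, variance = kθ², so CV = 1/√k.
CV = SD/mean = 1.7/1.78 = 0.9551, hence k = 1/CV² = 1.1.
Then θ = mean/k = 1.78/1.1 = 1.62.

k ≈ 1.1, θ ≈ 1.62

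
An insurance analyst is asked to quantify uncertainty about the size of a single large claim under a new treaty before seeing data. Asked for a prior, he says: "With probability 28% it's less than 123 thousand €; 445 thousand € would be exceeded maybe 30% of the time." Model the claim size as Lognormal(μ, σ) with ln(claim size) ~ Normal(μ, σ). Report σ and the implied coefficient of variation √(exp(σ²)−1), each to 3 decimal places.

σ ≈ 1.161, CV ≈ 1.689

If T ~ Lognormal(μ,σ) then ln T ~ Normal(μ,σ), so the p-quantile of ln T is μ + z_p·σ.
ln(123) = 4.812 and ln(445) = 6.098; z_{0.28} = -0.5828, z_{0.7} = 0.5244.
σ = (6.098 − 4.812)/(0.5244 − (-0.5828)) = 1.161.
μ = 4.812 − (-0.5828)·1.161 = 5.489.
CV = √(exp(σ²)−1) = √(exp(1.3487)−1) = 1.689.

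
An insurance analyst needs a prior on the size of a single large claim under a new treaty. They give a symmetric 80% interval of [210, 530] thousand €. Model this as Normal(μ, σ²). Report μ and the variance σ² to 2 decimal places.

μ = 370.00, σ² = 15587.19

A symmetric 80% interval runs μ ± z·σ with z = 1.282.
Half-width = 160, so σ = 160/1.282 = 124.849 and σ² = 15587.19.
μ is the interval midpoint, 370.00.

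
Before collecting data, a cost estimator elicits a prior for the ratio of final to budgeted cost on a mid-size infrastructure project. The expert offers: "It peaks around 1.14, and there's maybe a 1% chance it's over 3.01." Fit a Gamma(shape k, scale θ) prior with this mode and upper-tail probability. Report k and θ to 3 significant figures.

Gamma(k,θ) with k>1 has mode (k−1)θ, so θ = 1.14/(k−1).
Need P(X < 3.01) = 0.99 with θ tied to k this way. Start at k = 2, θ = 1.14: P(X<3.01) ≈ 0.740.
Too low — raise k to concentrate. Iterating converges to k ≈ 5.92.
Then θ = 1.14/(5.92−1) ≈ 0.232.

k ≈ 5.92, θ ≈ 0.232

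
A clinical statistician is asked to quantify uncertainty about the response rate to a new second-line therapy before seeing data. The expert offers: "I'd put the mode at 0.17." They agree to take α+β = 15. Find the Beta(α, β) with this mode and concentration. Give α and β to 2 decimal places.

For α,β > 1 the Beta mode is (α−1)/(α+β−2). With α+β = 15, the mode is (α−1)/13.
Set (α−1)/13 = 0.17 → α = 1 + 0.17·13 = 3.21.
β = 15 − α = 11.79.

α = 3.21, β = 11.79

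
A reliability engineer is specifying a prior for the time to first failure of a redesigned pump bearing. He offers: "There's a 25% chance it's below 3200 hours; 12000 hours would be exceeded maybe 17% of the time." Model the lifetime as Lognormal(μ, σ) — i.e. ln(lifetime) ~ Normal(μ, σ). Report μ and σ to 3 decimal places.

μ ≈ 8.618, σ ≈ 0.812

If T ~ Lognormal(μ,σ) then ln T ~ Normal(μ,σ), so the p-quantile of ln T is μ + z_p·σ.
ln(3200) = 8.071 and ln(12000) = 9.393; z_{0.25} = -0.6745, z_{0.83} = 0.9542.
σ = (9.393 − 8.071)/(0.9542 − (-0.6745)) = 0.812.
μ = 8.071 − (-0.6745)·0.812 = 8.618.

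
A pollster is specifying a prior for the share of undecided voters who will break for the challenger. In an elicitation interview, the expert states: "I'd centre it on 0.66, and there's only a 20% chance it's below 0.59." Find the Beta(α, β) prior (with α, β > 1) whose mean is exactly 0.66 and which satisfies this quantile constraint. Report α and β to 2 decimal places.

α ≈ 20.83, β ≈ 10.73

With mean 0.66 fixed, write α = 0.66s, β = 0.34s where s = α+β.
Need P(θ < 0.59) = 0.2 under Beta(0.66s, 0.34s). Normal approximation: (q−m)/√(m(1−m)/s) ≈ z_{0.2} = -0.842, so s ≈ 0.66·0.34·(-0.842)²/(0.59−0.66)² = 32.4.
At s = 32.4: P(θ<0.59) ≈ 0.197. Adjusting to match 0.2 gives s ≈ 31.56.
So α = 0.66·31.56 ≈ 20.83, β = 0.34·31.56 ≈ 10.73.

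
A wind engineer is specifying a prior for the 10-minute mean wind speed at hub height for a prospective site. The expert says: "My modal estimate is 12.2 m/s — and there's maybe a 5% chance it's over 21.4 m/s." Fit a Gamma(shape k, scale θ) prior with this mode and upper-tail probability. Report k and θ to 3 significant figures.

k ≈ 9.83, θ ≈ 1.38

Gamma(k,θ) with k>1 has mode (k−1)θ, so θ = 12.2/(k−1).
Need P(X < 21.4) = 0.95 with θ tied to k this way. Start at k = 2, θ = 12.2: P(X<21.4) ≈ 0.523.
Too low — raise k to concentrate. Iterating converges to k ≈ 9.83.
Then θ = 12.2/(9.83−1) ≈ 1.38.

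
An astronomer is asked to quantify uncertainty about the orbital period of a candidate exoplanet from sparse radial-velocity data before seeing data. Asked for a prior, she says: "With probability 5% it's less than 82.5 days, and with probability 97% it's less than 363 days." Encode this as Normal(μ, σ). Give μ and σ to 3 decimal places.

For Normal(μ,σ), the p-quantile is μ + z_p·σ. Here z_{0.05} = -1.645, z_{0.97} = 1.881.
So 82.5 = μ − 1.645σ and 363 = μ + 1.881σ.
Subtracting: σ = (363 − 82.5)/(1.881 − (-1.645)) = 79.560.
Then μ = 82.5 − (-1.645)·79.560 = 213.364.

μ = 213.364, σ = 79.560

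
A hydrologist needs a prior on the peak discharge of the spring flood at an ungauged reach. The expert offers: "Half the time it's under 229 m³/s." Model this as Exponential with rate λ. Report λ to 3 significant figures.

λ ≈ 0.00303

Exponential median = ln 2 / λ, so λ = ln 2 / 229.0 = 0.00303.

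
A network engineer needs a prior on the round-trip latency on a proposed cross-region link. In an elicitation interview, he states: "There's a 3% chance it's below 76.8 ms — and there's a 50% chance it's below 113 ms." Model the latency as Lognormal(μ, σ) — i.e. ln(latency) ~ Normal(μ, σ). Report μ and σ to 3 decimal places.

μ ≈ 4.727, σ ≈ 0.205

If T ~ Lognormal(μ,σ) then ln T ~ Normal(μ,σ), so the p-quantile of ln T is μ + z_p·σ.
ln(76.8) = 4.341 and ln(113) = 4.727; z_{0.03} = -1.881, z_{0.5} = 0.
σ = (4.727 − 4.341)/(0 − (-1.881)) = 0.205.
μ = 4.341 − (-1.881)·0.205 = 4.727.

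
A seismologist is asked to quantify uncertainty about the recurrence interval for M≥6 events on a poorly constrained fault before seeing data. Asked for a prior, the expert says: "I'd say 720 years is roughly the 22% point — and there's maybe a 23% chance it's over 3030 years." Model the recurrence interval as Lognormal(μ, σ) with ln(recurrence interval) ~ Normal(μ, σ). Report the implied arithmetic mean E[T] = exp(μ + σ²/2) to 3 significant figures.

If T ~ Lognormal(μ,σ) then ln T ~ Normal(μ,σ), so the p-quantile of ln T is μ + z_p·σ.
ln(720) = 6.579 and ln(3030) = 8.016; z_{0.22} = -0.7722, z_{0.77} = 0.7388.
σ = (8.016 − 6.579)/(0.7388 − (-0.7722)) = 0.951.
μ = 6.579 − (-0.7722)·0.951 = 7.314.
E[T] = exp(μ + σ²/2) = exp(7.314 + 0.4522) = 2360 years.

E[T] ≈ 2360 years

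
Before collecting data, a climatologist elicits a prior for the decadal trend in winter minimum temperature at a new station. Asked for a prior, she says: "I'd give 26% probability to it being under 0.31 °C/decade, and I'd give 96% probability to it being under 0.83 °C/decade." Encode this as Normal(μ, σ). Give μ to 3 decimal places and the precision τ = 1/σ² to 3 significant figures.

μ = 0.450, τ = 21.2

For Normal(μ,σ), the p-quantile is μ + z_p·σ. Here z_{0.26} = -0.6433, z_{0.96} = 1.751.
So 0.31 = μ − 0.6433σ and 0.83 = μ + 1.751σ.
Subtracting: σ = (0.83 − 0.31)/(1.751 − (-0.6433)) = 0.217.
Then μ = 0.31 − (-0.6433)·0.217 = 0.450.
Precision τ = 1/σ² = 1/0.2172² = 21.2.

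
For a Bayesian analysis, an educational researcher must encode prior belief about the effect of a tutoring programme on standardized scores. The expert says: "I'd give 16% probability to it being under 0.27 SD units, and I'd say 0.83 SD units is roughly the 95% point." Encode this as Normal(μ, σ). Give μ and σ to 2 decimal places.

μ = 0.48, σ = 0.21

The p-quantile of Normal(μ,σ) is μ + z_p·σ, with z_{0.16} = -0.9945 and z_{0.95} = 1.645.
Eliminate σ: μ = (z₂·x₁ − z₁·x₂)/(z₂ − z₁) = (1.645·0.27 − (-0.9945)·0.83)/2.639 = 0.48.
Then σ = (x₂ − x₁)/(z₂ − z₁) = (0.83 − 0.27)/2.639 = 0.21.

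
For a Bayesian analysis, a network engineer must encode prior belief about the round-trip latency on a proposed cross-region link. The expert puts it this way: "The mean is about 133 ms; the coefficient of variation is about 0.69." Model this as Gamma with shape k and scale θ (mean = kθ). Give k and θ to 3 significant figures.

k ≈ 2.1, θ ≈ 63.3

For Gamma(k, scale θ): mean = kθ, variance = kθ², so CV = 1/√k.
CV = 0.69, hence k = 1/CV² = 2.1.
Then θ = mean/k = 133/2.1 = 63.3.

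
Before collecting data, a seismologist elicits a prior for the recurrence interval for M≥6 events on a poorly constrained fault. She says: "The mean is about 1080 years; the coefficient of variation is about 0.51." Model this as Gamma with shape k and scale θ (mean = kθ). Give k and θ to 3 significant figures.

k ≈ 3.84, θ ≈ 281

For Gamma(k, scale θ): mean = kθ, variance = kθ², so CV = 1/√k.
CV = 0.51, hence k = 1/CV² = 3.84.
Then θ = mean/k = 1080/3.84 = 281.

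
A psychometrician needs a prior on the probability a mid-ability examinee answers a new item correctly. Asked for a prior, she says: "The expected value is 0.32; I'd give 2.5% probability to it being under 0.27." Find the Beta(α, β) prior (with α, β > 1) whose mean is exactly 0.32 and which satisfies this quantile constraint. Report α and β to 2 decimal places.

α ≈ 102.07, β ≈ 216.91

With mean 0.32 fixed, write α = 0.32s, β = 0.68s where s = α+β.
Need P(θ < 0.27) = 0.025 under Beta(0.32s, 0.68s). Normal approximation: (q−m)/√(m(1−m)/s) ≈ z_{0.025} = -1.96, so s ≈ 0.32·0.68·(-1.96)²/(0.27−0.32)² = 334.4.
At s = 334.4: P(θ<0.27) ≈ 0.022. Adjusting to match 0.025 gives s ≈ 318.98.
So α = 0.32·318.98 ≈ 102.07, β = 0.68·318.98 ≈ 216.91.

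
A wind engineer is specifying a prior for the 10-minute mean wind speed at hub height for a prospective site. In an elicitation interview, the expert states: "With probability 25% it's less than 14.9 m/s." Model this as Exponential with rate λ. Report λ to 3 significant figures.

λ ≈ 0.0193

P(T < 14.9) = 1 − e^(−λ·14.9) = 0.25, so λ = −ln(1−0.25)/14.9 = −ln(0.75)/14.9 = 0.0193.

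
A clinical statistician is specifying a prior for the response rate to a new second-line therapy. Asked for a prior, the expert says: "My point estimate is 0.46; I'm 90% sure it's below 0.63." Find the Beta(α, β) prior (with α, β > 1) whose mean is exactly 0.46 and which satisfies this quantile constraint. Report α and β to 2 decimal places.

With mean 0.46 fixed, write α = 0.46s, β = 0.54s where s = α+β.
Need P(θ < 0.63) = 0.9 under Beta(0.46s, 0.54s). Normal approximation: (q−m)/√(m(1−m)/s) ≈ z_{0.9} = 1.28, so s ≈ 0.46·0.54·(1.28)²/(0.63−0.46)² = 14.1.
At s = 14.1: P(θ<0.63) ≈ 0.901. Adjusting to match 0.9 gives s ≈ 13.98.
So α = 0.46·13.98 ≈ 6.43, β = 0.54·13.98 ≈ 7.55.

α ≈ 6.43, β ≈ 7.55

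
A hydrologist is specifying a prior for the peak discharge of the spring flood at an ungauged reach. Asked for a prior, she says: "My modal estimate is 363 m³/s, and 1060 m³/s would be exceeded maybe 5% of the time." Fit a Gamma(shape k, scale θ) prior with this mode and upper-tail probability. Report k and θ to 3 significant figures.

k ≈ 3.32, θ ≈ 157

Gamma(k,θ) with k>1 has mode (k−1)θ, so θ = 363/(k−1).
Need P(X < 1060) = 0.95 with θ tied to k this way. Start at k = 2, θ = 363: P(X<1060) ≈ 0.789.
Too low — raise k to concentrate. Iterating converges to k ≈ 3.32.
Then θ = 363/(3.32−1) ≈ 157.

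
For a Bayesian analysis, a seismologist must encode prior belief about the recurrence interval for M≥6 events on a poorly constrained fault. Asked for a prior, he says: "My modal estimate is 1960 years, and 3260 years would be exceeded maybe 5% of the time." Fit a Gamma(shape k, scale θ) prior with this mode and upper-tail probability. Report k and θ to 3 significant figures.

k ≈ 11.8, θ ≈ 182

Gamma(k,θ) with k>1 has mode (k−1)θ, so θ = 1960/(k−1).
Need P(X < 3260) = 0.95 with θ tied to k this way. Start at k = 2, θ = 1960: P(X<3260) ≈ 0.495.
Too low — raise k to concentrate. Iterating converges to k ≈ 11.8.
Then θ = 1960/(11.8−1) ≈ 182.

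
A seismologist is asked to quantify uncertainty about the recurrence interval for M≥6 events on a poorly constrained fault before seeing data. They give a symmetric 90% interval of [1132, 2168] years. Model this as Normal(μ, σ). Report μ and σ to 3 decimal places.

A symmetric 90% interval runs μ ± z·σ with z = 1.645.
Half-width = 518, so σ = 518/1.645 = 314.922.
μ is the interval midpoint, 1650.000.

μ = 1650.000, σ = 314.922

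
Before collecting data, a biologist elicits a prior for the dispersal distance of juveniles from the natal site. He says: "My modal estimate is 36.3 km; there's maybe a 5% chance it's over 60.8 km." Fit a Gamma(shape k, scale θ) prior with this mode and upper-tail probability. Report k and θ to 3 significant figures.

Gamma(k,θ) with k>1 has mode (k−1)θ, so θ = 36.3/(k−1).
Need P(X < 60.8) = 0.95 with θ tied to k this way. Start at k = 2, θ = 36.3: P(X<60.8) ≈ 0.499.
Too low — raise k to concentrate. Iterating converges to k ≈ 11.5.
Then θ = 36.3/(11.5−1) ≈ 3.46.

k ≈ 11.5, θ ≈ 3.46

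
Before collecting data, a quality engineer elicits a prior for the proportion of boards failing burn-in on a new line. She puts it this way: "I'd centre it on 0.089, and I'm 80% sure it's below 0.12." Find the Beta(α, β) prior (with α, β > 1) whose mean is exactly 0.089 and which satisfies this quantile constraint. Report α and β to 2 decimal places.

α ≈ 4.58, β ≈ 46.90

With mean 0.089 fixed, write α = 0.089s, β = 0.911s where s = α+β.
Need P(θ < 0.12) = 0.8 under Beta(0.089s, 0.911s). Normal approximation: (q−m)/√(m(1−m)/s) ≈ z_{0.8} = 0.842, so s ≈ 0.089·0.911·(0.842)²/(0.12−0.089)² = 59.8.
At s = 59.8: P(θ<0.12) ≈ 0.813. Adjusting to match 0.8 gives s ≈ 51.48.
So α = 0.089·51.48 ≈ 4.58, β = 0.911·51.48 ≈ 46.90.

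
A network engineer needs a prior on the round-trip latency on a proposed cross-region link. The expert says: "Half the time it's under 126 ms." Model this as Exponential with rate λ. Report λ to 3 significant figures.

λ ≈ 0.0055

Exponential median = ln 2 / λ, so λ = ln 2 / 126.0 = 0.0055.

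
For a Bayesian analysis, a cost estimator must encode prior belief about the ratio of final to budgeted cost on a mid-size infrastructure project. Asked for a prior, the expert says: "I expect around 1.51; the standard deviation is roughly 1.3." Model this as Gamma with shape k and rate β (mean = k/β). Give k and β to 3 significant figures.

For Gamma(k, rate β): mean = k/β, variance = k/β², so CV = 1/√k.
CV = SD/mean = 1.3/1.51 = 0.8609, hence k = 1/CV² = 1.35.
Then β = k/mean = 1.35/1.51 = 0.893.

k ≈ 1.35, β ≈ 0.893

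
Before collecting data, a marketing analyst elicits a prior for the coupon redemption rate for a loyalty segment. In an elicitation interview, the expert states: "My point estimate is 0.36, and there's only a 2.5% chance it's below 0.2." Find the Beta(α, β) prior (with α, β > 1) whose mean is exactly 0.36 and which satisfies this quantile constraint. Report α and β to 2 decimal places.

α ≈ 10.60, β ≈ 18.85

With mean 0.36 fixed, write α = 0.36s, β = 0.64s where s = α+β.
Need P(θ < 0.2) = 0.025 under Beta(0.36s, 0.64s). Normal approximation: (q−m)/√(m(1−m)/s) ≈ z_{0.025} = -1.96, so s ≈ 0.36·0.64·(-1.96)²/(0.2−0.36)² = 34.6.
At s = 34.6: P(θ<0.2) ≈ 0.017. Adjusting to match 0.025 gives s ≈ 29.46.
So α = 0.36·29.46 ≈ 10.60, β = 0.64·29.46 ≈ 18.85.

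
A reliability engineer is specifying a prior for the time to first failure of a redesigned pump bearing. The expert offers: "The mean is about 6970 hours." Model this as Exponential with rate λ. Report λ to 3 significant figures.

Exponential mean = 1/λ, so λ = 1/6970.0 = 0.000143.

λ ≈ 0.000143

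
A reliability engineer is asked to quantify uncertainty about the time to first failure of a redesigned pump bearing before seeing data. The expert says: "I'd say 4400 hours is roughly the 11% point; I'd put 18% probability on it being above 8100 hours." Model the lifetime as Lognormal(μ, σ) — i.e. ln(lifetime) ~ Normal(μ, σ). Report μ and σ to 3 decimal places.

μ ≈ 8.739, σ ≈ 0.285

If T ~ Lognormal(μ,σ) then ln T ~ Normal(μ,σ), so the p-quantile of ln T is μ + z_p·σ.
ln(4400) = 8.389 and ln(8100) = 9; z_{0.11} = -1.227, z_{0.82} = 0.9154.
σ = (9 − 8.389)/(0.9154 − (-1.227)) = 0.285.
μ = 8.389 − (-1.227)·0.285 = 8.739.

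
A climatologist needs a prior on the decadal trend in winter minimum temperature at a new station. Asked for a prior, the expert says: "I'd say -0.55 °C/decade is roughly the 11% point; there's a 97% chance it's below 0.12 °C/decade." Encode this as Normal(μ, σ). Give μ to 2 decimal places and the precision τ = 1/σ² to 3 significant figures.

μ = -0.29, τ = 21.5

For Normal(μ,σ), the p-quantile is μ + z_p·σ. Here z_{0.11} = -1.227, z_{0.97} = 1.881.
So -0.55 = μ − 1.227σ and 0.12 = μ + 1.881σ.
Subtracting: σ = (0.12 − -0.55)/(1.881 − (-1.227)) = 0.22.
Then μ = -0.55 − (-1.227)·0.22 = -0.29.
Precision τ = 1/σ² = 1/0.2156² = 21.5.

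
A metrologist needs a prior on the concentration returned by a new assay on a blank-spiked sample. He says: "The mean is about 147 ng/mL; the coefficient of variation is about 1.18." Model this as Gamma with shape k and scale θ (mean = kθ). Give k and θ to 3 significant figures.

For Gamma(k, scale θ): mean = kθ, variance = kθ², so CV = 1/√k.
CV = 1.18, hence k = 1/CV² = 0.718.
Then θ = mean/k = 147/0.718 = 205.

k ≈ 0.718, θ ≈ 205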